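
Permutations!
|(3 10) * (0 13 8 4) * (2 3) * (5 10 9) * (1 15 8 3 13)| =30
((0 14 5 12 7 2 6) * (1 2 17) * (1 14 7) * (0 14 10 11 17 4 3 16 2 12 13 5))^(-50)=(0 6 16 4)(2 3 7 14)(10 11 17)=[6, 1, 3, 7, 0, 5, 16, 14, 8, 9, 11, 17, 12, 13, 2, 15, 4, 10]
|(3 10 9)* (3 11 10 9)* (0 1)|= |(0 1)(3 9 11 10)|= 4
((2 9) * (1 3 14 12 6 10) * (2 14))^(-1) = [0, 10, 3, 1, 4, 5, 12, 7, 8, 2, 6, 11, 14, 13, 9] = (1 10 6 12 14 9 2 3)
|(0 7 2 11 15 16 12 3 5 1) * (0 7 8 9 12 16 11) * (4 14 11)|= |(16)(0 8 9 12 3 5 1 7 2)(4 14 11 15)|= 36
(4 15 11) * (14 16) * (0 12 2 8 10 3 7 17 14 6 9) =(0 12 2 8 10 3 7 17 14 16 6 9)(4 15 11) =[12, 1, 8, 7, 15, 5, 9, 17, 10, 0, 3, 4, 2, 13, 16, 11, 6, 14]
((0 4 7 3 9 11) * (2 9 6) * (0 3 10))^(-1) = (0 10 7 4)(2 6 3 11 9) = [10, 1, 6, 11, 0, 5, 3, 4, 8, 2, 7, 9]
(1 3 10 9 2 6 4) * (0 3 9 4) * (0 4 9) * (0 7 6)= (0 3 10 9 2)(1 7 6 4)= [3, 7, 0, 10, 1, 5, 4, 6, 8, 2, 9]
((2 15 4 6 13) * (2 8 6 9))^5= [0, 1, 15, 3, 9, 5, 8, 7, 13, 2, 10, 11, 12, 6, 14, 4]= (2 15 4 9)(6 8 13)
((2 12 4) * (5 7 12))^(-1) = (2 4 12 7 5) = [0, 1, 4, 3, 12, 2, 6, 5, 8, 9, 10, 11, 7]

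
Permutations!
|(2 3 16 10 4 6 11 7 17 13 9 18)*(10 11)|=|(2 3 16 11 7 17 13 9 18)(4 6 10)|=9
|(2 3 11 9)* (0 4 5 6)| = |(0 4 5 6)(2 3 11 9)| = 4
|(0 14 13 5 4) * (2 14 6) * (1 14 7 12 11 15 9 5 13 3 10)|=|(0 6 2 7 12 11 15 9 5 4)(1 14 3 10)|=20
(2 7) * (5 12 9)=(2 7)(5 12 9)=[0, 1, 7, 3, 4, 12, 6, 2, 8, 5, 10, 11, 9]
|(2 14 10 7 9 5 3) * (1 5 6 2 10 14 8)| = |(14)(1 5 3 10 7 9 6 2 8)| = 9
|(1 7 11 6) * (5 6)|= 5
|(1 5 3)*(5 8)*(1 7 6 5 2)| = |(1 8 2)(3 7 6 5)| = 12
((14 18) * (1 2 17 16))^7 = (1 16 17 2)(14 18) = [0, 16, 1, 3, 4, 5, 6, 7, 8, 9, 10, 11, 12, 13, 18, 15, 17, 2, 14]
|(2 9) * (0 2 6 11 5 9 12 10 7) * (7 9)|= 9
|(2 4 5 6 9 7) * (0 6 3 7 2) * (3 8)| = |(0 6 9 2 4 5 8 3 7)| = 9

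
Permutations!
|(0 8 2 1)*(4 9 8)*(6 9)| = 7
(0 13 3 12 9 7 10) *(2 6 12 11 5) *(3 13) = [3, 1, 6, 11, 4, 2, 12, 10, 8, 7, 0, 5, 9, 13] = (13)(0 3 11 5 2 6 12 9 7 10)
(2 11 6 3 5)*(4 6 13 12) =(2 11 13 12 4 6 3 5) =[0, 1, 11, 5, 6, 2, 3, 7, 8, 9, 10, 13, 4, 12]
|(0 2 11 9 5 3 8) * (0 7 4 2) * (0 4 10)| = |(0 4 2 11 9 5 3 8 7 10)| = 10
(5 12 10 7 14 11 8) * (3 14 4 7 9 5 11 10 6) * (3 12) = [0, 1, 2, 14, 7, 3, 12, 4, 11, 5, 9, 8, 6, 13, 10] = (3 14 10 9 5)(4 7)(6 12)(8 11)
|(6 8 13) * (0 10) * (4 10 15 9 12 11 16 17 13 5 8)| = |(0 15 9 12 11 16 17 13 6 4 10)(5 8)| = 22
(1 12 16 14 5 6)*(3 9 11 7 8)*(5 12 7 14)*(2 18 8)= (1 7 2 18 8 3 9 11 14 12 16 5 6)= [0, 7, 18, 9, 4, 6, 1, 2, 3, 11, 10, 14, 16, 13, 12, 15, 5, 17, 8]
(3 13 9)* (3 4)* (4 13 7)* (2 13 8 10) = (2 13 9 8 10)(3 7 4) = [0, 1, 13, 7, 3, 5, 6, 4, 10, 8, 2, 11, 12, 9]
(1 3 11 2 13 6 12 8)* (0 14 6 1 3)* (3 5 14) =(0 3 11 2 13 1)(5 14 6 12 8) =[3, 0, 13, 11, 4, 14, 12, 7, 5, 9, 10, 2, 8, 1, 6]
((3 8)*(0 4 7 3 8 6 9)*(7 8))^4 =(0 3 4 6 8 9 7) =[3, 1, 2, 4, 6, 5, 8, 0, 9, 7]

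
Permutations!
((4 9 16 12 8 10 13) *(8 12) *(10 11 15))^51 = (4 8 10 9 11 13 16 15) = [0, 1, 2, 3, 8, 5, 6, 7, 10, 11, 9, 13, 12, 16, 14, 4, 15]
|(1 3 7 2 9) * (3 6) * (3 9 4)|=|(1 6 9)(2 4 3 7)|=12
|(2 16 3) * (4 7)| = |(2 16 3)(4 7)| = 6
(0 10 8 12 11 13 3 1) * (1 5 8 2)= (0 10 2 1)(3 5 8 12 11 13)= [10, 0, 1, 5, 4, 8, 6, 7, 12, 9, 2, 13, 11, 3]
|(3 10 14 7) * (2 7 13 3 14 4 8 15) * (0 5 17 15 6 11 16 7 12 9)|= |(0 5 17 15 2 12 9)(3 10 4 8 6 11 16 7 14 13)|= 70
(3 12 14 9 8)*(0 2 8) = (0 2 8 3 12 14 9) = [2, 1, 8, 12, 4, 5, 6, 7, 3, 0, 10, 11, 14, 13, 9]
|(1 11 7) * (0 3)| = |(0 3)(1 11 7)| = 6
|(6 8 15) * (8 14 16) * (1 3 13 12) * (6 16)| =|(1 3 13 12)(6 14)(8 15 16)| =12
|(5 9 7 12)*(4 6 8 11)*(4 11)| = 12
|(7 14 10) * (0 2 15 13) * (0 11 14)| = 8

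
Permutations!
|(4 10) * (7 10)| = 3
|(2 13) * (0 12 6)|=6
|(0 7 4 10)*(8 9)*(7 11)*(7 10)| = 6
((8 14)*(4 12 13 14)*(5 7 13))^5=(4 14 7 12 8 13 5)=[0, 1, 2, 3, 14, 4, 6, 12, 13, 9, 10, 11, 8, 5, 7]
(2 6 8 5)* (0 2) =[2, 1, 6, 3, 4, 0, 8, 7, 5] =(0 2 6 8 5)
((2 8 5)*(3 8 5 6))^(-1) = (2 5)(3 6 8) = [0, 1, 5, 6, 4, 2, 8, 7, 3]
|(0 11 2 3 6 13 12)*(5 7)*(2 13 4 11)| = |(0 2 3 6 4 11 13 12)(5 7)| = 8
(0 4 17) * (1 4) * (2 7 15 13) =(0 1 4 17)(2 7 15 13) =[1, 4, 7, 3, 17, 5, 6, 15, 8, 9, 10, 11, 12, 2, 14, 13, 16, 0]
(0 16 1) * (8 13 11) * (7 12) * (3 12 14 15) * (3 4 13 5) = (0 16 1)(3 12 7 14 15 4 13 11 8 5) = [16, 0, 2, 12, 13, 3, 6, 14, 5, 9, 10, 8, 7, 11, 15, 4, 1]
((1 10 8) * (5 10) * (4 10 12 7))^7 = (12) = [0, 1, 2, 3, 4, 5, 6, 7, 8, 9, 10, 11, 12]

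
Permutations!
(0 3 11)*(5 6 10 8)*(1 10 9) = [3, 10, 2, 11, 4, 6, 9, 7, 5, 1, 8, 0] = (0 3 11)(1 10 8 5 6 9)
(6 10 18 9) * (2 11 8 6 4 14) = (2 11 8 6 10 18 9 4 14) = [0, 1, 11, 3, 14, 5, 10, 7, 6, 4, 18, 8, 12, 13, 2, 15, 16, 17, 9]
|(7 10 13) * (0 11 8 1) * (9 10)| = 4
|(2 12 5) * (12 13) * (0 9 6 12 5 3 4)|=6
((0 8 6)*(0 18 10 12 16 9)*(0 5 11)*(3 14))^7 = (0 9 10 8 5 12 6 11 16 18)(3 14) = [9, 1, 2, 14, 4, 12, 11, 7, 5, 10, 8, 16, 6, 13, 3, 15, 18, 17, 0]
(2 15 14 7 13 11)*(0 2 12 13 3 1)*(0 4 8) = (0 2 15 14 7 3 1 4 8)(11 12 13) = [2, 4, 15, 1, 8, 5, 6, 3, 0, 9, 10, 12, 13, 11, 7, 14]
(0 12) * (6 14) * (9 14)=(0 12)(6 9 14)=[12, 1, 2, 3, 4, 5, 9, 7, 8, 14, 10, 11, 0, 13, 6]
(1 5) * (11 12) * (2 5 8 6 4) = (1 8 6 4 2 5)(11 12) = [0, 8, 5, 3, 2, 1, 4, 7, 6, 9, 10, 12, 11]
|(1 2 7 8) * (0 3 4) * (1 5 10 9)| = 21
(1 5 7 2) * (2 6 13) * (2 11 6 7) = (1 5 2)(6 13 11) = [0, 5, 1, 3, 4, 2, 13, 7, 8, 9, 10, 6, 12, 11]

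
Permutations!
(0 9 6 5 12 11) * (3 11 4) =[9, 1, 2, 11, 3, 12, 5, 7, 8, 6, 10, 0, 4] =(0 9 6 5 12 4 3 11)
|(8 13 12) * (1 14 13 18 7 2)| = |(1 14 13 12 8 18 7 2)| = 8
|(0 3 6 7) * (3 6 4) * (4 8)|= 3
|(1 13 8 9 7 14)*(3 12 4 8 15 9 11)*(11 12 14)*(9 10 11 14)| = 9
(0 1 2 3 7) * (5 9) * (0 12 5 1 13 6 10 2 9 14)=[13, 9, 3, 7, 4, 14, 10, 12, 8, 1, 2, 11, 5, 6, 0]=(0 13 6 10 2 3 7 12 5 14)(1 9)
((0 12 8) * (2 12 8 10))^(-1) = [8, 1, 10, 3, 4, 5, 6, 7, 0, 9, 12, 11, 2] = (0 8)(2 10 12)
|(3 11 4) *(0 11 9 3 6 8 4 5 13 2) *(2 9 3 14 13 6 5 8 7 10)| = 9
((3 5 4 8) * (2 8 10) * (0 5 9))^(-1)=[9, 1, 10, 8, 5, 0, 6, 7, 2, 3, 4]=(0 9 3 8 2 10 4 5)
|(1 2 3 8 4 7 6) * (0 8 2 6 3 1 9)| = 9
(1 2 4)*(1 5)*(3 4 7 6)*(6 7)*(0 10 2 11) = [10, 11, 6, 4, 5, 1, 3, 7, 8, 9, 2, 0] = (0 10 2 6 3 4 5 1 11)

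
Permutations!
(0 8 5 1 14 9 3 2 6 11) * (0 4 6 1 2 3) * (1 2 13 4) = [8, 14, 2, 3, 6, 13, 11, 7, 5, 0, 10, 1, 12, 4, 9] = (0 8 5 13 4 6 11 1 14 9)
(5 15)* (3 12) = (3 12)(5 15) = [0, 1, 2, 12, 4, 15, 6, 7, 8, 9, 10, 11, 3, 13, 14, 5]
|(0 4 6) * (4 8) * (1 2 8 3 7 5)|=9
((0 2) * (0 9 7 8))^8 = (0 7 2 8 9) = [7, 1, 8, 3, 4, 5, 6, 2, 9, 0]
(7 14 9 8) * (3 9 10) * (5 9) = [0, 1, 2, 5, 4, 9, 6, 14, 7, 8, 3, 11, 12, 13, 10] = (3 5 9 8 7 14 10)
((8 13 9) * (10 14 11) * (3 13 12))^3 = (14)(3 8 13 12 9) = [0, 1, 2, 8, 4, 5, 6, 7, 13, 3, 10, 11, 9, 12, 14]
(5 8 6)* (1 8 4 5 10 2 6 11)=(1 8 11)(2 6 10)(4 5)=[0, 8, 6, 3, 5, 4, 10, 7, 11, 9, 2, 1]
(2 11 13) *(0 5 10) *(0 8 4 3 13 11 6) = (0 5 10 8 4 3 13 2 6) = [5, 1, 6, 13, 3, 10, 0, 7, 4, 9, 8, 11, 12, 2]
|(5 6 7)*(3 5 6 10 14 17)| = 10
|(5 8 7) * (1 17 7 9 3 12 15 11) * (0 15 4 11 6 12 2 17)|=7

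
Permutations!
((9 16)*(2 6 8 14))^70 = (16)(2 8)(6 14) = [0, 1, 8, 3, 4, 5, 14, 7, 2, 9, 10, 11, 12, 13, 6, 15, 16]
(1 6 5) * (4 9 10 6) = (1 4 9 10 6 5) = [0, 4, 2, 3, 9, 1, 5, 7, 8, 10, 6]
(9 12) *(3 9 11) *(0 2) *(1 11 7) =[2, 11, 0, 9, 4, 5, 6, 1, 8, 12, 10, 3, 7] =(0 2)(1 11 3 9 12 7)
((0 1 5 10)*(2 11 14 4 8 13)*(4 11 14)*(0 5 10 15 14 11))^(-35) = (0 1 10 5 15 14) = [1, 10, 2, 3, 4, 15, 6, 7, 8, 9, 5, 11, 12, 13, 0, 14]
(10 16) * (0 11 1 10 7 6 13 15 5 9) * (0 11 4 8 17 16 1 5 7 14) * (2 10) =(0 4 8 17 16 14)(1 2 10)(5 9 11)(6 13 15 7) =[4, 2, 10, 3, 8, 9, 13, 6, 17, 11, 1, 5, 12, 15, 0, 7, 14, 16]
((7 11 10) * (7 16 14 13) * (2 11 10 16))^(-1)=(2 10 7 13 14 16 11)=[0, 1, 10, 3, 4, 5, 6, 13, 8, 9, 7, 2, 12, 14, 16, 15, 11]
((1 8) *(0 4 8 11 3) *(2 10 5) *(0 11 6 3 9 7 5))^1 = [4, 6, 10, 11, 8, 2, 3, 5, 1, 7, 0, 9] = (0 4 8 1 6 3 11 9 7 5 2 10)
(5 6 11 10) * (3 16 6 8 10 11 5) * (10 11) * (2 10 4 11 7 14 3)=(2 10)(3 16 6 5 8 7 14)(4 11)=[0, 1, 10, 16, 11, 8, 5, 14, 7, 9, 2, 4, 12, 13, 3, 15, 6]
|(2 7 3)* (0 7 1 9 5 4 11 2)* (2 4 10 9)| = |(0 7 3)(1 2)(4 11)(5 10 9)| = 6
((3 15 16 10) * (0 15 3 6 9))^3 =(0 10)(6 15)(9 16) =[10, 1, 2, 3, 4, 5, 15, 7, 8, 16, 0, 11, 12, 13, 14, 6, 9]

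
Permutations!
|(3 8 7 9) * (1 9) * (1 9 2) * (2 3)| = |(1 3 8 7 9 2)| = 6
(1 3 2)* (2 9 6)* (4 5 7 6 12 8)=(1 3 9 12 8 4 5 7 6 2)=[0, 3, 1, 9, 5, 7, 2, 6, 4, 12, 10, 11, 8]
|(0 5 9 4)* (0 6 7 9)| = 4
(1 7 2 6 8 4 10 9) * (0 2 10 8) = (0 2 6)(1 7 10 9)(4 8) = [2, 7, 6, 3, 8, 5, 0, 10, 4, 1, 9]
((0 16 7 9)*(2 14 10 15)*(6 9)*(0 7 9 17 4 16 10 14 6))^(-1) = (0 7 9 16 4 17 6 2 15 10) = [7, 1, 15, 3, 17, 5, 2, 9, 8, 16, 0, 11, 12, 13, 14, 10, 4, 6]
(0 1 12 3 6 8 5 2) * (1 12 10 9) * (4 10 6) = (0 12 3 4 10 9 1 6 8 5 2) = [12, 6, 0, 4, 10, 2, 8, 7, 5, 1, 9, 11, 3]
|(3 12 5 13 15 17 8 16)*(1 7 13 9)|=|(1 7 13 15 17 8 16 3 12 5 9)|=11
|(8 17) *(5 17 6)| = |(5 17 8 6)| = 4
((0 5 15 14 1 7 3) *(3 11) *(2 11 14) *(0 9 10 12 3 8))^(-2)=(0 11 15)(1 7 14)(2 5 8)(3 10)(9 12)=[11, 7, 5, 10, 4, 8, 6, 14, 2, 12, 3, 15, 9, 13, 1, 0]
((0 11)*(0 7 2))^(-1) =(0 2 7 11) =[2, 1, 7, 3, 4, 5, 6, 11, 8, 9, 10, 0]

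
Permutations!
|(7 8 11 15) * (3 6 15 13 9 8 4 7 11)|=|(3 6 15 11 13 9 8)(4 7)|=14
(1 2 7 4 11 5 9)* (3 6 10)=(1 2 7 4 11 5 9)(3 6 10)=[0, 2, 7, 6, 11, 9, 10, 4, 8, 1, 3, 5]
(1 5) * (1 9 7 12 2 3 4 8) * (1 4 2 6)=[0, 5, 3, 2, 8, 9, 1, 12, 4, 7, 10, 11, 6]=(1 5 9 7 12 6)(2 3)(4 8)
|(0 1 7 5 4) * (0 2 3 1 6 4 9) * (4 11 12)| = 11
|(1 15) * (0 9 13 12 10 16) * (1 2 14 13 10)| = 12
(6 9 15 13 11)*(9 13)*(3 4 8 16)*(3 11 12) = (3 4 8 16 11 6 13 12)(9 15) = [0, 1, 2, 4, 8, 5, 13, 7, 16, 15, 10, 6, 3, 12, 14, 9, 11]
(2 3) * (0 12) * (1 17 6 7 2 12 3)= [3, 17, 1, 12, 4, 5, 7, 2, 8, 9, 10, 11, 0, 13, 14, 15, 16, 6]= (0 3 12)(1 17 6 7 2)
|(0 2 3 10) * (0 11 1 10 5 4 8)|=|(0 2 3 5 4 8)(1 10 11)|=6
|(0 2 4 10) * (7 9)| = |(0 2 4 10)(7 9)| = 4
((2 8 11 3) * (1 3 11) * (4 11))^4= (11)= [0, 1, 2, 3, 4, 5, 6, 7, 8, 9, 10, 11]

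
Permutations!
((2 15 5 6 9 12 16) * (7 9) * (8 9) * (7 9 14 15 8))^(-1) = (2 16 12 9 6 5 15 14 8) = [0, 1, 16, 3, 4, 15, 5, 7, 2, 6, 10, 11, 9, 13, 8, 14, 12]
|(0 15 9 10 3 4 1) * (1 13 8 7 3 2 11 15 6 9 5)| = |(0 6 9 10 2 11 15 5 1)(3 4 13 8 7)| = 45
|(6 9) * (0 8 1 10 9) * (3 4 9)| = |(0 8 1 10 3 4 9 6)| = 8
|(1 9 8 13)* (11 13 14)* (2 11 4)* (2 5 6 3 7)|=12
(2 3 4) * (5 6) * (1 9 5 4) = [0, 9, 3, 1, 2, 6, 4, 7, 8, 5] = (1 9 5 6 4 2 3)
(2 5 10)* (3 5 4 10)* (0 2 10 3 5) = (10)(0 2 4 3) = [2, 1, 4, 0, 3, 5, 6, 7, 8, 9, 10]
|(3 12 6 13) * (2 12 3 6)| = 2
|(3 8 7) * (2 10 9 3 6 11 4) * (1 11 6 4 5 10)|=10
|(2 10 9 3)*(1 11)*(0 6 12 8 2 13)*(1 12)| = |(0 6 1 11 12 8 2 10 9 3 13)| = 11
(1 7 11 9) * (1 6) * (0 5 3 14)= (0 5 3 14)(1 7 11 9 6)= [5, 7, 2, 14, 4, 3, 1, 11, 8, 6, 10, 9, 12, 13, 0]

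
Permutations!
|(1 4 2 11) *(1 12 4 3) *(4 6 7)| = |(1 3)(2 11 12 6 7 4)| = 6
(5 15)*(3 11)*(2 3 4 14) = (2 3 11 4 14)(5 15) = [0, 1, 3, 11, 14, 15, 6, 7, 8, 9, 10, 4, 12, 13, 2, 5]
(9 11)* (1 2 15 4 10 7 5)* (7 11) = (1 2 15 4 10 11 9 7 5) = [0, 2, 15, 3, 10, 1, 6, 5, 8, 7, 11, 9, 12, 13, 14, 4]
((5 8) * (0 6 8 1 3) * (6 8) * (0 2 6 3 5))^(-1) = (0 8)(1 5)(2 3 6) = [8, 5, 3, 6, 4, 1, 2, 7, 0]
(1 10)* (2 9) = (1 10)(2 9) = [0, 10, 9, 3, 4, 5, 6, 7, 8, 2, 1]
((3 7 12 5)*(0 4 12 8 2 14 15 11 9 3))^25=(0 4 12 5)(2 14 15 11 9 3 7 8)=[4, 1, 14, 7, 12, 0, 6, 8, 2, 3, 10, 9, 5, 13, 15, 11]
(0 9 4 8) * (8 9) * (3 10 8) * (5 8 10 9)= (10)(0 3 9 4 5 8)= [3, 1, 2, 9, 5, 8, 6, 7, 0, 4, 10]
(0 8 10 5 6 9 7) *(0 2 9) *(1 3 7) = [8, 3, 9, 7, 4, 6, 0, 2, 10, 1, 5] = (0 8 10 5 6)(1 3 7 2 9)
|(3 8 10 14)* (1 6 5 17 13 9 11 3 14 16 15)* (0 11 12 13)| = 33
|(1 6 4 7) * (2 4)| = 5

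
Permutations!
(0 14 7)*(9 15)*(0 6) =(0 14 7 6)(9 15) =[14, 1, 2, 3, 4, 5, 0, 6, 8, 15, 10, 11, 12, 13, 7, 9]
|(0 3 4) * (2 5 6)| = 3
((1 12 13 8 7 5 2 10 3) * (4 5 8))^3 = (1 4 10 12 5 3 13 2)(7 8) = [0, 4, 1, 13, 10, 3, 6, 8, 7, 9, 12, 11, 5, 2]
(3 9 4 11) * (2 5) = (2 5)(3 9 4 11) = [0, 1, 5, 9, 11, 2, 6, 7, 8, 4, 10, 3]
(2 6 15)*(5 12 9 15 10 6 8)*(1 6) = (1 6 10)(2 8 5 12 9 15) = [0, 6, 8, 3, 4, 12, 10, 7, 5, 15, 1, 11, 9, 13, 14, 2]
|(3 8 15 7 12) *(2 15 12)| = |(2 15 7)(3 8 12)| = 3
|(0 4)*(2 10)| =|(0 4)(2 10)| =2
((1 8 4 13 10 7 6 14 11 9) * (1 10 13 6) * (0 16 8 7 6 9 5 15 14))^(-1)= [6, 7, 2, 3, 8, 11, 10, 1, 16, 4, 9, 14, 12, 13, 15, 5, 0]= (0 6 10 9 4 8 16)(1 7)(5 11 14 15)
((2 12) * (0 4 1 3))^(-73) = (0 3 1 4)(2 12) = [3, 4, 12, 1, 0, 5, 6, 7, 8, 9, 10, 11, 2]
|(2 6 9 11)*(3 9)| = 5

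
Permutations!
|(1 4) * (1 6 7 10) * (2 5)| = |(1 4 6 7 10)(2 5)| = 10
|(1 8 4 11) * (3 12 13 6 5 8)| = |(1 3 12 13 6 5 8 4 11)| = 9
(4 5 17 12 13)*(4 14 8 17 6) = (4 5 6)(8 17 12 13 14) = [0, 1, 2, 3, 5, 6, 4, 7, 17, 9, 10, 11, 13, 14, 8, 15, 16, 12]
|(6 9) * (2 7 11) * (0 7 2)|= 6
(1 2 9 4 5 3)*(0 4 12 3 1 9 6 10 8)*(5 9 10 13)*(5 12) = [4, 2, 6, 10, 9, 1, 13, 7, 0, 5, 8, 11, 3, 12] = (0 4 9 5 1 2 6 13 12 3 10 8)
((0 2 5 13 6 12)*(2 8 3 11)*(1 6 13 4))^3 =(13)(0 11 4 12 3 5 6 8 2 1) =[11, 0, 1, 5, 12, 6, 8, 7, 2, 9, 10, 4, 3, 13]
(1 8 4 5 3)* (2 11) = [0, 8, 11, 1, 5, 3, 6, 7, 4, 9, 10, 2] = (1 8 4 5 3)(2 11)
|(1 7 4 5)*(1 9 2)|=|(1 7 4 5 9 2)|=6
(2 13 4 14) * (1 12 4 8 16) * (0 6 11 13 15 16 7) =(0 6 11 13 8 7)(1 12 4 14 2 15 16) =[6, 12, 15, 3, 14, 5, 11, 0, 7, 9, 10, 13, 4, 8, 2, 16, 1]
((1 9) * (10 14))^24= (14)= [0, 1, 2, 3, 4, 5, 6, 7, 8, 9, 10, 11, 12, 13, 14]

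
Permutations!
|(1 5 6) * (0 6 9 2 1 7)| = |(0 6 7)(1 5 9 2)| = 12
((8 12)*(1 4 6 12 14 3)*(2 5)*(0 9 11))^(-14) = [9, 1, 2, 3, 4, 5, 6, 7, 8, 11, 10, 0, 12, 13, 14] = (14)(0 9 11)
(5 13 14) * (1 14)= [0, 14, 2, 3, 4, 13, 6, 7, 8, 9, 10, 11, 12, 1, 5]= (1 14 5 13)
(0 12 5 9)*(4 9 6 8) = [12, 1, 2, 3, 9, 6, 8, 7, 4, 0, 10, 11, 5] = (0 12 5 6 8 4 9)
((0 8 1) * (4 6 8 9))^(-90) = (9) = [0, 1, 2, 3, 4, 5, 6, 7, 8, 9]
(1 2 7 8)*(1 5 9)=(1 2 7 8 5 9)=[0, 2, 7, 3, 4, 9, 6, 8, 5, 1]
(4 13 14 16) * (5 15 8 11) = (4 13 14 16)(5 15 8 11) = [0, 1, 2, 3, 13, 15, 6, 7, 11, 9, 10, 5, 12, 14, 16, 8, 4]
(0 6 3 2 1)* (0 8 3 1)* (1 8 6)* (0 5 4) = [1, 6, 5, 2, 0, 4, 8, 7, 3] = (0 1 6 8 3 2 5 4)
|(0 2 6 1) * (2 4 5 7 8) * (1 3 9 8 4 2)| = |(0 2 6 3 9 8 1)(4 5 7)| = 21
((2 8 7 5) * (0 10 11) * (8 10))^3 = [5, 1, 0, 3, 4, 11, 6, 10, 2, 9, 8, 7] = (0 5 11 7 10 8 2)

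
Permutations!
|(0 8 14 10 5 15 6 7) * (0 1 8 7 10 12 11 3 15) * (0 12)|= 35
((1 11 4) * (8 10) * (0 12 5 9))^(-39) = (0 12 5 9)(8 10) = [12, 1, 2, 3, 4, 9, 6, 7, 10, 0, 8, 11, 5]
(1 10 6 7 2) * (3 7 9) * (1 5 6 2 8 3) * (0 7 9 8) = [7, 10, 5, 9, 4, 6, 8, 0, 3, 1, 2] = (0 7)(1 10 2 5 6 8 3 9)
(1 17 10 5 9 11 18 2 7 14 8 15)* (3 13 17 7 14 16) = [0, 7, 14, 13, 4, 9, 6, 16, 15, 11, 5, 18, 12, 17, 8, 1, 3, 10, 2] = (1 7 16 3 13 17 10 5 9 11 18 2 14 8 15)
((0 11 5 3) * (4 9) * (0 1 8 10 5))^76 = (11)(1 8 10 5 3) = [0, 8, 2, 1, 4, 3, 6, 7, 10, 9, 5, 11]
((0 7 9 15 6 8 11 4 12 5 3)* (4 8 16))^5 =(0 16)(3 6)(4 7)(5 15)(8 11)(9 12) =[16, 1, 2, 6, 7, 15, 3, 4, 11, 12, 10, 8, 9, 13, 14, 5, 0]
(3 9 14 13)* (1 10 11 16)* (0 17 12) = [17, 10, 2, 9, 4, 5, 6, 7, 8, 14, 11, 16, 0, 3, 13, 15, 1, 12] = (0 17 12)(1 10 11 16)(3 9 14 13)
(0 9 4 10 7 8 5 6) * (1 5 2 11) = (0 9 4 10 7 8 2 11 1 5 6) = [9, 5, 11, 3, 10, 6, 0, 8, 2, 4, 7, 1]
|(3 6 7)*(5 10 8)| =3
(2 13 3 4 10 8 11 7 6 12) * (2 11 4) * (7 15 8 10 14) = (2 13 3)(4 14 7 6 12 11 15 8) = [0, 1, 13, 2, 14, 5, 12, 6, 4, 9, 10, 15, 11, 3, 7, 8]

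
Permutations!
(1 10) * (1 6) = (1 10 6) = [0, 10, 2, 3, 4, 5, 1, 7, 8, 9, 6]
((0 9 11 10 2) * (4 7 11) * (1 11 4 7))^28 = (0 1)(2 4)(7 10)(9 11) = [1, 0, 4, 3, 2, 5, 6, 10, 8, 11, 7, 9]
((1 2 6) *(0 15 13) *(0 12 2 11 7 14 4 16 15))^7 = (1 13 14 6 15 7 2 16 11 12 4) = [0, 13, 16, 3, 1, 5, 15, 2, 8, 9, 10, 12, 4, 14, 6, 7, 11]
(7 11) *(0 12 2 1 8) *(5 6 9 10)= [12, 8, 1, 3, 4, 6, 9, 11, 0, 10, 5, 7, 2]= (0 12 2 1 8)(5 6 9 10)(7 11)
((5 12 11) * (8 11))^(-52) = (12) = [0, 1, 2, 3, 4, 5, 6, 7, 8, 9, 10, 11, 12]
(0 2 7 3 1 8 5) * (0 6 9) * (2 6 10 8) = (0 6 9)(1 2 7 3)(5 10 8) = [6, 2, 7, 1, 4, 10, 9, 3, 5, 0, 8]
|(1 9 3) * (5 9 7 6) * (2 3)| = |(1 7 6 5 9 2 3)| = 7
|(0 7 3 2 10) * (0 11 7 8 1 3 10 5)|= |(0 8 1 3 2 5)(7 10 11)|= 6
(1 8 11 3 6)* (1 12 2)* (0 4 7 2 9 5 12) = (0 4 7 2 1 8 11 3 6)(5 12 9) = [4, 8, 1, 6, 7, 12, 0, 2, 11, 5, 10, 3, 9]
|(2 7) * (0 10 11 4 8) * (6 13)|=10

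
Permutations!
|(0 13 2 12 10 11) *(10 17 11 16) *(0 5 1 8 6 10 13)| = 11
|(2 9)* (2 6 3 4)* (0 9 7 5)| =8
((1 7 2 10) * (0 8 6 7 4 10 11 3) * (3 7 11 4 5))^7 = (0 10 11 3 4 6 5 2 8 1 7) = [10, 7, 8, 4, 6, 2, 5, 0, 1, 9, 11, 3]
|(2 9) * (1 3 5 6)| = |(1 3 5 6)(2 9)| = 4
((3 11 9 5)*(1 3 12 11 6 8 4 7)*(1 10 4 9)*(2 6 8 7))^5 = (1 12 9 3 11 5 8) = [0, 12, 2, 11, 4, 8, 6, 7, 1, 3, 10, 5, 9]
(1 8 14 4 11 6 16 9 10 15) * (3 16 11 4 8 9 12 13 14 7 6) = (1 9 10 15)(3 16 12 13 14 8 7 6 11) = [0, 9, 2, 16, 4, 5, 11, 6, 7, 10, 15, 3, 13, 14, 8, 1, 12]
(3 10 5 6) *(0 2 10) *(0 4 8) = [2, 1, 10, 4, 8, 6, 3, 7, 0, 9, 5] = (0 2 10 5 6 3 4 8)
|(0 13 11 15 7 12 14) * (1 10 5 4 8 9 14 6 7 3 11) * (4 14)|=6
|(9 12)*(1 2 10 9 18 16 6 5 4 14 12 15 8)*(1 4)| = 13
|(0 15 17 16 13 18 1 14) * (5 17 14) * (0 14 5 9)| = 9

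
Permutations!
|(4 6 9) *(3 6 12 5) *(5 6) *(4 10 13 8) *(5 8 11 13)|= |(3 8 4 12 6 9 10 5)(11 13)|= 8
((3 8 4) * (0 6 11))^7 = (0 6 11)(3 8 4) = [6, 1, 2, 8, 3, 5, 11, 7, 4, 9, 10, 0]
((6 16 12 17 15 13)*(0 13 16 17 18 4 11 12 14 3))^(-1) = [3, 1, 2, 14, 18, 5, 13, 7, 8, 9, 10, 4, 11, 0, 16, 17, 15, 6, 12] = (0 3 14 16 15 17 6 13)(4 18 12 11)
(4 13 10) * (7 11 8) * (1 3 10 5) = (1 3 10 4 13 5)(7 11 8) = [0, 3, 2, 10, 13, 1, 6, 11, 7, 9, 4, 8, 12, 5]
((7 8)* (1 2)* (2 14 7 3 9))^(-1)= (1 2 9 3 8 7 14)= [0, 2, 9, 8, 4, 5, 6, 14, 7, 3, 10, 11, 12, 13, 1]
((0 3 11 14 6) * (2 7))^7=(0 11 6 3 14)(2 7)=[11, 1, 7, 14, 4, 5, 3, 2, 8, 9, 10, 6, 12, 13, 0]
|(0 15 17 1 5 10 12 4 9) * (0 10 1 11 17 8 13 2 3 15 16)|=|(0 16)(1 5)(2 3 15 8 13)(4 9 10 12)(11 17)|=20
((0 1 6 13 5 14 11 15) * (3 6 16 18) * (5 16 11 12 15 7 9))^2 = (0 11 9 14 15 1 7 5 12)(3 13 18 6 16) = [11, 7, 2, 13, 4, 12, 16, 5, 8, 14, 10, 9, 0, 18, 15, 1, 3, 17, 6]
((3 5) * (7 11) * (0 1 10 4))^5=(0 1 10 4)(3 5)(7 11)=[1, 10, 2, 5, 0, 3, 6, 11, 8, 9, 4, 7]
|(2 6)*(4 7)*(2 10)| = |(2 6 10)(4 7)| = 6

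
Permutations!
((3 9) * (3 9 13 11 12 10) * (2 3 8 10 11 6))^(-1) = (2 6 13 3)(8 10)(11 12) = [0, 1, 6, 2, 4, 5, 13, 7, 10, 9, 8, 12, 11, 3]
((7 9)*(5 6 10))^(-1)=(5 10 6)(7 9)=[0, 1, 2, 3, 4, 10, 5, 9, 8, 7, 6]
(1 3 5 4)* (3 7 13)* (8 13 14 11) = (1 7 14 11 8 13 3 5 4) = [0, 7, 2, 5, 1, 4, 6, 14, 13, 9, 10, 8, 12, 3, 11]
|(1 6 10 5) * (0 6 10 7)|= 3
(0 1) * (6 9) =(0 1)(6 9) =[1, 0, 2, 3, 4, 5, 9, 7, 8, 6]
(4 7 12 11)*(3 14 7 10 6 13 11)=(3 14 7 12)(4 10 6 13 11)=[0, 1, 2, 14, 10, 5, 13, 12, 8, 9, 6, 4, 3, 11, 7]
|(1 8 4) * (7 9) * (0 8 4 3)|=|(0 8 3)(1 4)(7 9)|=6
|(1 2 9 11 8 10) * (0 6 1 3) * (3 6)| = 14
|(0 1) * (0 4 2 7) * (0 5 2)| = 3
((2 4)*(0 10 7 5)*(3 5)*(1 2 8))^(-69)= [10, 8, 1, 5, 2, 0, 6, 3, 4, 9, 7]= (0 10 7 3 5)(1 8 4 2)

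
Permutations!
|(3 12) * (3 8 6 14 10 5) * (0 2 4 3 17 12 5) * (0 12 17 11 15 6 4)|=|(17)(0 2)(3 5 11 15 6 14 10 12 8 4)|=10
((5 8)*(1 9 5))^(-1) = [0, 8, 2, 3, 4, 9, 6, 7, 5, 1] = (1 8 5 9)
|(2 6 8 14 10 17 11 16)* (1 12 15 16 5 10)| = |(1 12 15 16 2 6 8 14)(5 10 17 11)| = 8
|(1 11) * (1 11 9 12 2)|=|(1 9 12 2)|=4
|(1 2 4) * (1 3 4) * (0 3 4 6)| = |(0 3 6)(1 2)| = 6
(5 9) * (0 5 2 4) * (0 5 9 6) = (0 9 2 4 5 6) = [9, 1, 4, 3, 5, 6, 0, 7, 8, 2]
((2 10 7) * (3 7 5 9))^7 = [0, 1, 10, 7, 4, 9, 6, 2, 8, 3, 5] = (2 10 5 9 3 7)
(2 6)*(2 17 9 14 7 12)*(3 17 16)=(2 6 16 3 17 9 14 7 12)=[0, 1, 6, 17, 4, 5, 16, 12, 8, 14, 10, 11, 2, 13, 7, 15, 3, 9]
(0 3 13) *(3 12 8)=(0 12 8 3 13)=[12, 1, 2, 13, 4, 5, 6, 7, 3, 9, 10, 11, 8, 0]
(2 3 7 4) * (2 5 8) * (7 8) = [0, 1, 3, 8, 5, 7, 6, 4, 2] = (2 3 8)(4 5 7)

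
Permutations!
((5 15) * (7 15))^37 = (5 7 15) = [0, 1, 2, 3, 4, 7, 6, 15, 8, 9, 10, 11, 12, 13, 14, 5]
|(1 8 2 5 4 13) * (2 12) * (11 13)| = 8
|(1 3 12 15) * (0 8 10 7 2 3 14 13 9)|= 12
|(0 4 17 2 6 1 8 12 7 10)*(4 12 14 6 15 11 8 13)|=|(0 12 7 10)(1 13 4 17 2 15 11 8 14 6)|=20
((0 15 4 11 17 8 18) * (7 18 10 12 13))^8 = (0 13 8 4 18 12 17 15 7 10 11) = [13, 1, 2, 3, 18, 5, 6, 10, 4, 9, 11, 0, 17, 8, 14, 7, 16, 15, 12]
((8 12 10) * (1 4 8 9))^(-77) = (1 4 8 12 10 9) = [0, 4, 2, 3, 8, 5, 6, 7, 12, 1, 9, 11, 10]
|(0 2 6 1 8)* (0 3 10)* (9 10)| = 8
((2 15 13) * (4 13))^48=(15)=[0, 1, 2, 3, 4, 5, 6, 7, 8, 9, 10, 11, 12, 13, 14, 15]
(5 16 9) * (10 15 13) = (5 16 9)(10 15 13) = [0, 1, 2, 3, 4, 16, 6, 7, 8, 5, 15, 11, 12, 10, 14, 13, 9]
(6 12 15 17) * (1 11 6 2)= (1 11 6 12 15 17 2)= [0, 11, 1, 3, 4, 5, 12, 7, 8, 9, 10, 6, 15, 13, 14, 17, 16, 2]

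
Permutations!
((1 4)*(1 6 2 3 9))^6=[0, 1, 2, 3, 4, 5, 6, 7, 8, 9]=(9)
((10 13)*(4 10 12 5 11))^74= (4 13 5)(10 12 11)= [0, 1, 2, 3, 13, 4, 6, 7, 8, 9, 12, 10, 11, 5]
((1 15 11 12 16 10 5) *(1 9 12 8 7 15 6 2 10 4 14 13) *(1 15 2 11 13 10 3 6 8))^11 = (1 3 8 6 7 11 2)(4 9 14 12 10 16 5)(13 15) = [0, 3, 1, 8, 9, 4, 7, 11, 6, 14, 16, 2, 10, 15, 12, 13, 5]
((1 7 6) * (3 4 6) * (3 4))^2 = (1 4)(6 7) = [0, 4, 2, 3, 1, 5, 7, 6]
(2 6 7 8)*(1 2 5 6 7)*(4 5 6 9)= [0, 2, 7, 3, 5, 9, 1, 8, 6, 4]= (1 2 7 8 6)(4 5 9)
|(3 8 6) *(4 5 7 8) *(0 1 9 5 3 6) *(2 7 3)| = |(0 1 9 5 3 4 2 7 8)| = 9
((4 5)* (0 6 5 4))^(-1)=(0 5 6)=[5, 1, 2, 3, 4, 6, 0]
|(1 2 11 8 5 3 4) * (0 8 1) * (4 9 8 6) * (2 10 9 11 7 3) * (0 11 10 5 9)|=10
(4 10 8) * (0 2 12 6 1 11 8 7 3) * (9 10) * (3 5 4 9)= [2, 11, 12, 0, 3, 4, 1, 5, 9, 10, 7, 8, 6]= (0 2 12 6 1 11 8 9 10 7 5 4 3)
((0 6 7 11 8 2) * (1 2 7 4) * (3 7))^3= [1, 6, 4, 8, 0, 5, 2, 3, 11, 9, 10, 7]= (0 1 6 2 4)(3 8 11 7)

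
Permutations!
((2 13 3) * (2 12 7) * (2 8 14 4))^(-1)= (2 4 14 8 7 12 3 13)= [0, 1, 4, 13, 14, 5, 6, 12, 7, 9, 10, 11, 3, 2, 8]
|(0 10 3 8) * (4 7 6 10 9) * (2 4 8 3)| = 15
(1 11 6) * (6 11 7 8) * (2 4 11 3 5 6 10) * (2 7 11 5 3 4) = (1 11 4 5 6)(7 8 10) = [0, 11, 2, 3, 5, 6, 1, 8, 10, 9, 7, 4]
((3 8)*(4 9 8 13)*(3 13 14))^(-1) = (3 14)(4 13 8 9) = [0, 1, 2, 14, 13, 5, 6, 7, 9, 4, 10, 11, 12, 8, 3]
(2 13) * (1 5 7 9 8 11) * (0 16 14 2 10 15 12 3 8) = [16, 5, 13, 8, 4, 7, 6, 9, 11, 0, 15, 1, 3, 10, 2, 12, 14] = (0 16 14 2 13 10 15 12 3 8 11 1 5 7 9)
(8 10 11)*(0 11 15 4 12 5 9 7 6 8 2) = (0 11 2)(4 12 5 9 7 6 8 10 15) = [11, 1, 0, 3, 12, 9, 8, 6, 10, 7, 15, 2, 5, 13, 14, 4]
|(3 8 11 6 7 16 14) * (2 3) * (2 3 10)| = |(2 10)(3 8 11 6 7 16 14)| = 14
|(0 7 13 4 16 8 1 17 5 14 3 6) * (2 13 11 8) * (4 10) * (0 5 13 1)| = |(0 7 11 8)(1 17 13 10 4 16 2)(3 6 5 14)| = 28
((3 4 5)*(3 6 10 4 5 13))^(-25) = [0, 1, 2, 13, 10, 3, 5, 7, 8, 9, 6, 11, 12, 4] = (3 13 4 10 6 5)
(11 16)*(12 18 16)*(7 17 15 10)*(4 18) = (4 18 16 11 12)(7 17 15 10) = [0, 1, 2, 3, 18, 5, 6, 17, 8, 9, 7, 12, 4, 13, 14, 10, 11, 15, 16]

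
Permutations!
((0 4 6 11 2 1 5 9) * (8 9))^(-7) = (0 6 2 5 9 4 11 1 8) = [6, 8, 5, 3, 11, 9, 2, 7, 0, 4, 10, 1]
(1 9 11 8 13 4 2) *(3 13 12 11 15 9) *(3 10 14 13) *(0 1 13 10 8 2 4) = (0 1 8 12 11 2 13)(9 15)(10 14) = [1, 8, 13, 3, 4, 5, 6, 7, 12, 15, 14, 2, 11, 0, 10, 9]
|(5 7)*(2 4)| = |(2 4)(5 7)| = 2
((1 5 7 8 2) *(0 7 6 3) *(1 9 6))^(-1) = [3, 5, 8, 6, 4, 1, 9, 0, 7, 2] = (0 3 6 9 2 8 7)(1 5)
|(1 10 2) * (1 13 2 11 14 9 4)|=6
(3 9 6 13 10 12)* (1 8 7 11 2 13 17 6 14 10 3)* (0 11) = (0 11 2 13 3 9 14 10 12 1 8 7)(6 17) = [11, 8, 13, 9, 4, 5, 17, 0, 7, 14, 12, 2, 1, 3, 10, 15, 16, 6]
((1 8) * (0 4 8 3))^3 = [1, 4, 2, 8, 3, 5, 6, 7, 0] = (0 1 4 3 8)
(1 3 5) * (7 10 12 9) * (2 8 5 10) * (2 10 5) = (1 3 5)(2 8)(7 10 12 9) = [0, 3, 8, 5, 4, 1, 6, 10, 2, 7, 12, 11, 9]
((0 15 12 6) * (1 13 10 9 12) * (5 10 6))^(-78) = (0 1 6 15 13)(5 9)(10 12) = [1, 6, 2, 3, 4, 9, 15, 7, 8, 5, 12, 11, 10, 0, 14, 13]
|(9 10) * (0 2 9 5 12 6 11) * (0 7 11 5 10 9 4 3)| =12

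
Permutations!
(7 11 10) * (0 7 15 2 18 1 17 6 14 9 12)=[7, 17, 18, 3, 4, 5, 14, 11, 8, 12, 15, 10, 0, 13, 9, 2, 16, 6, 1]=(0 7 11 10 15 2 18 1 17 6 14 9 12)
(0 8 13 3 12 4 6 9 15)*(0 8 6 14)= (0 6 9 15 8 13 3 12 4 14)= [6, 1, 2, 12, 14, 5, 9, 7, 13, 15, 10, 11, 4, 3, 0, 8]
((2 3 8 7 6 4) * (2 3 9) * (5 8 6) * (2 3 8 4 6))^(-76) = (2 3 9) = [0, 1, 3, 9, 4, 5, 6, 7, 8, 2]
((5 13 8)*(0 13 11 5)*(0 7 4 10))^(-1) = (0 10 4 7 8 13)(5 11) = [10, 1, 2, 3, 7, 11, 6, 8, 13, 9, 4, 5, 12, 0]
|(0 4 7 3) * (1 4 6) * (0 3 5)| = |(0 6 1 4 7 5)| = 6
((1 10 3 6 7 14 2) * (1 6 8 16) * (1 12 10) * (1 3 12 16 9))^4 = (16) = [0, 1, 2, 3, 4, 5, 6, 7, 8, 9, 10, 11, 12, 13, 14, 15, 16]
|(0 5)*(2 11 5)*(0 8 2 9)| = 4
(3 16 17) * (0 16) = (0 16 17 3) = [16, 1, 2, 0, 4, 5, 6, 7, 8, 9, 10, 11, 12, 13, 14, 15, 17, 3]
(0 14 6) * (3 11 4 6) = (0 14 3 11 4 6) = [14, 1, 2, 11, 6, 5, 0, 7, 8, 9, 10, 4, 12, 13, 3]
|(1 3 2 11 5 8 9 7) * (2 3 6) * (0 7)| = 9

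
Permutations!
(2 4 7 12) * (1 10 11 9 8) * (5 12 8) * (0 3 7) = (0 3 7 8 1 10 11 9 5 12 2 4) = [3, 10, 4, 7, 0, 12, 6, 8, 1, 5, 11, 9, 2]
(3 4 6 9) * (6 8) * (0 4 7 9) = (0 4 8 6)(3 7 9) = [4, 1, 2, 7, 8, 5, 0, 9, 6, 3]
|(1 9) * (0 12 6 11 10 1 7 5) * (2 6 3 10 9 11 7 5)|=|(0 12 3 10 1 11 9 5)(2 6 7)|=24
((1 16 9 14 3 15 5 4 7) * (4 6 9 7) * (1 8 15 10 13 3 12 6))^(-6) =(16)(6 14)(9 12) =[0, 1, 2, 3, 4, 5, 14, 7, 8, 12, 10, 11, 9, 13, 6, 15, 16]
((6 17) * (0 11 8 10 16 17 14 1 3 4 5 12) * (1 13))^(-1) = [12, 13, 2, 1, 3, 4, 17, 7, 11, 9, 8, 0, 5, 14, 6, 15, 10, 16] = (0 12 5 4 3 1 13 14 6 17 16 10 8 11)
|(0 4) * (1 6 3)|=6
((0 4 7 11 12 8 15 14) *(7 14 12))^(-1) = (0 14 4)(7 11)(8 12 15) = [14, 1, 2, 3, 0, 5, 6, 11, 12, 9, 10, 7, 15, 13, 4, 8]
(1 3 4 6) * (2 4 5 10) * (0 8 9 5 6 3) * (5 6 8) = (0 5 10 2 4 3 8 9 6 1) = [5, 0, 4, 8, 3, 10, 1, 7, 9, 6, 2]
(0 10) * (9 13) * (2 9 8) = [10, 1, 9, 3, 4, 5, 6, 7, 2, 13, 0, 11, 12, 8] = (0 10)(2 9 13 8)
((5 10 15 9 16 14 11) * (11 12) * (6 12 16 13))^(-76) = [0, 1, 2, 3, 4, 13, 10, 7, 8, 11, 6, 9, 15, 5, 14, 12, 16] = (16)(5 13)(6 10)(9 11)(12 15)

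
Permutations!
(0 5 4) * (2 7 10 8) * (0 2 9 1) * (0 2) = (0 5 4)(1 2 7 10 8 9) = [5, 2, 7, 3, 0, 4, 6, 10, 9, 1, 8]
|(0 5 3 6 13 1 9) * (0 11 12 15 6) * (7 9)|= |(0 5 3)(1 7 9 11 12 15 6 13)|= 24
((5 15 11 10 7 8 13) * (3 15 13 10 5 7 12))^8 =[0, 1, 2, 12, 4, 11, 6, 13, 7, 9, 8, 15, 10, 5, 14, 3] =(3 12 10 8 7 13 5 11 15)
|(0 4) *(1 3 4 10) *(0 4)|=4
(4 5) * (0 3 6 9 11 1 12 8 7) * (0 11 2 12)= (0 3 6 9 2 12 8 7 11 1)(4 5)= [3, 0, 12, 6, 5, 4, 9, 11, 7, 2, 10, 1, 8]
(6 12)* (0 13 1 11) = (0 13 1 11)(6 12) = [13, 11, 2, 3, 4, 5, 12, 7, 8, 9, 10, 0, 6, 1]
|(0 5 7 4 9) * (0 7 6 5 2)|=|(0 2)(4 9 7)(5 6)|=6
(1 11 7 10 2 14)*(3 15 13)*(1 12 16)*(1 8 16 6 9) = (1 11 7 10 2 14 12 6 9)(3 15 13)(8 16) = [0, 11, 14, 15, 4, 5, 9, 10, 16, 1, 2, 7, 6, 3, 12, 13, 8]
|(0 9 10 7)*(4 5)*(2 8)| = |(0 9 10 7)(2 8)(4 5)| = 4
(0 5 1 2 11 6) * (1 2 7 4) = (0 5 2 11 6)(1 7 4) = [5, 7, 11, 3, 1, 2, 0, 4, 8, 9, 10, 6]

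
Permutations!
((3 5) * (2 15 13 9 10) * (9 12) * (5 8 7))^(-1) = (2 10 9 12 13 15)(3 5 7 8) = [0, 1, 10, 5, 4, 7, 6, 8, 3, 12, 9, 11, 13, 15, 14, 2]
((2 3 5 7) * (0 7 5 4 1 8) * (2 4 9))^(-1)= (0 8 1 4 7)(2 9 3)= [8, 4, 9, 2, 7, 5, 6, 0, 1, 3]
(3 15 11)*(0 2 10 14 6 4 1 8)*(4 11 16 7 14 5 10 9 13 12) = (0 2 9 13 12 4 1 8)(3 15 16 7 14 6 11)(5 10) = [2, 8, 9, 15, 1, 10, 11, 14, 0, 13, 5, 3, 4, 12, 6, 16, 7]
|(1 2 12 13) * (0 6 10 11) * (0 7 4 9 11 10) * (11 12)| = 8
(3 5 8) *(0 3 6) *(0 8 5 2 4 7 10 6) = (0 3 2 4 7 10 6 8) = [3, 1, 4, 2, 7, 5, 8, 10, 0, 9, 6]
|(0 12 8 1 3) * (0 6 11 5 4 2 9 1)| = |(0 12 8)(1 3 6 11 5 4 2 9)| = 24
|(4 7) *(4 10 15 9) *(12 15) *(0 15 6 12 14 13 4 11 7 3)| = |(0 15 9 11 7 10 14 13 4 3)(6 12)| = 10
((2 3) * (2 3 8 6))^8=(2 6 8)=[0, 1, 6, 3, 4, 5, 8, 7, 2]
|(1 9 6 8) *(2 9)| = |(1 2 9 6 8)| = 5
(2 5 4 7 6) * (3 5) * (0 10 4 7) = (0 10 4)(2 3 5 7 6) = [10, 1, 3, 5, 0, 7, 2, 6, 8, 9, 4]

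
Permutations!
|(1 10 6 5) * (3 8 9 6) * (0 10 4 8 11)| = |(0 10 3 11)(1 4 8 9 6 5)| = 12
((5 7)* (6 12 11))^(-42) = [0, 1, 2, 3, 4, 5, 6, 7, 8, 9, 10, 11, 12] = (12)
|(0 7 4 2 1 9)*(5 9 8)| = 8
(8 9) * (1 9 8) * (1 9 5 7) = (9)(1 5 7) = [0, 5, 2, 3, 4, 7, 6, 1, 8, 9]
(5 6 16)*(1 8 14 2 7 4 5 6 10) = [0, 8, 7, 3, 5, 10, 16, 4, 14, 9, 1, 11, 12, 13, 2, 15, 6] = (1 8 14 2 7 4 5 10)(6 16)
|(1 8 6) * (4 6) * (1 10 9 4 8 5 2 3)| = 4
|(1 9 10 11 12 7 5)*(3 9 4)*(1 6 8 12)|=30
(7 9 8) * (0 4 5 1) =[4, 0, 2, 3, 5, 1, 6, 9, 7, 8] =(0 4 5 1)(7 9 8)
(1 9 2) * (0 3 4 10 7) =(0 3 4 10 7)(1 9 2) =[3, 9, 1, 4, 10, 5, 6, 0, 8, 2, 7]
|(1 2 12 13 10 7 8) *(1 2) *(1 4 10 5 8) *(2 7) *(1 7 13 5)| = 8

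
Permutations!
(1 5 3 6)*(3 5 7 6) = (1 7 6) = [0, 7, 2, 3, 4, 5, 1, 6]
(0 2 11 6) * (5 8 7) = (0 2 11 6)(5 8 7) = [2, 1, 11, 3, 4, 8, 0, 5, 7, 9, 10, 6]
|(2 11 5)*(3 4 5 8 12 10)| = |(2 11 8 12 10 3 4 5)| = 8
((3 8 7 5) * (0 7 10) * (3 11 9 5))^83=[8, 1, 2, 0, 4, 9, 6, 10, 7, 11, 3, 5]=(0 8 7 10 3)(5 9 11)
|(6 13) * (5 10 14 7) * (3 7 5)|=6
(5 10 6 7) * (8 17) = (5 10 6 7)(8 17) = [0, 1, 2, 3, 4, 10, 7, 5, 17, 9, 6, 11, 12, 13, 14, 15, 16, 8]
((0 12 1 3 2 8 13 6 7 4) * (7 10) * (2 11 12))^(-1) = (0 4 7 10 6 13 8 2)(1 12 11 3) = [4, 12, 0, 1, 7, 5, 13, 10, 2, 9, 6, 3, 11, 8]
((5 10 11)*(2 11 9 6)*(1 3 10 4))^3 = (1 9 11)(2 4 10)(3 6 5) = [0, 9, 4, 6, 10, 3, 5, 7, 8, 11, 2, 1]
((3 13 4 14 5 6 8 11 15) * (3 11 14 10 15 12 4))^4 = (4 12 11 15 10) = [0, 1, 2, 3, 12, 5, 6, 7, 8, 9, 4, 15, 11, 13, 14, 10]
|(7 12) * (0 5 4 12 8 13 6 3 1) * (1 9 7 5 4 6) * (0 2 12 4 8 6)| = |(0 8 13 1 2 12 5)(3 9 7 6)| = 28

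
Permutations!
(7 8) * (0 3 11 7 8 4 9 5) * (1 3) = [1, 3, 2, 11, 9, 0, 6, 4, 8, 5, 10, 7] = (0 1 3 11 7 4 9 5)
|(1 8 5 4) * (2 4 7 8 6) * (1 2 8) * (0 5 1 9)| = |(0 5 7 9)(1 6 8)(2 4)| = 12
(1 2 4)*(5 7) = (1 2 4)(5 7) = [0, 2, 4, 3, 1, 7, 6, 5]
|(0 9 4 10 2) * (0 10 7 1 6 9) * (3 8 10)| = 20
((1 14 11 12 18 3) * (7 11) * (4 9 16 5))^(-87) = [0, 12, 2, 11, 9, 4, 6, 3, 8, 16, 10, 1, 14, 13, 18, 15, 5, 17, 7] = (1 12 14 18 7 3 11)(4 9 16 5)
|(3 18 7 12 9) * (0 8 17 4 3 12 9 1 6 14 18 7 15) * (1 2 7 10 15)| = |(0 8 17 4 3 10 15)(1 6 14 18)(2 7 9 12)| = 28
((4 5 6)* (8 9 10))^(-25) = [0, 1, 2, 3, 6, 4, 5, 7, 10, 8, 9] = (4 6 5)(8 10 9)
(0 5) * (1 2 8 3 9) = (0 5)(1 2 8 3 9) = [5, 2, 8, 9, 4, 0, 6, 7, 3, 1]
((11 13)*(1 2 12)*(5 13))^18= (13)= [0, 1, 2, 3, 4, 5, 6, 7, 8, 9, 10, 11, 12, 13]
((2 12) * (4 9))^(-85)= [0, 1, 12, 3, 9, 5, 6, 7, 8, 4, 10, 11, 2]= (2 12)(4 9)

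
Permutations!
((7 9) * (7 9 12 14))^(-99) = [0, 1, 2, 3, 4, 5, 6, 7, 8, 9, 10, 11, 12, 13, 14] = (14)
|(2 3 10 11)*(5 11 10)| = |(2 3 5 11)| = 4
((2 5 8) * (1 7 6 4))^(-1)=(1 4 6 7)(2 8 5)=[0, 4, 8, 3, 6, 2, 7, 1, 5]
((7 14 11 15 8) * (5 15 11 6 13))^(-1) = (5 13 6 14 7 8 15) = [0, 1, 2, 3, 4, 13, 14, 8, 15, 9, 10, 11, 12, 6, 7, 5]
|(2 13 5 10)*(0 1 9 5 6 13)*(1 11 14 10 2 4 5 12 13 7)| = 42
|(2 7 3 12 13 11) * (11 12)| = |(2 7 3 11)(12 13)| = 4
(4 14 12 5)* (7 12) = (4 14 7 12 5) = [0, 1, 2, 3, 14, 4, 6, 12, 8, 9, 10, 11, 5, 13, 7]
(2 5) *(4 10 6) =[0, 1, 5, 3, 10, 2, 4, 7, 8, 9, 6] =(2 5)(4 10 6)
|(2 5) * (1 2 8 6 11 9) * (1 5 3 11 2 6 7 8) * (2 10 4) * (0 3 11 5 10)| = 10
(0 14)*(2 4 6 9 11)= (0 14)(2 4 6 9 11)= [14, 1, 4, 3, 6, 5, 9, 7, 8, 11, 10, 2, 12, 13, 0]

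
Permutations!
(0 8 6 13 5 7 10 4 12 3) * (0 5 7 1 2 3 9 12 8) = (1 2 3 5)(4 8 6 13 7 10)(9 12) = [0, 2, 3, 5, 8, 1, 13, 10, 6, 12, 4, 11, 9, 7]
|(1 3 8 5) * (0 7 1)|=6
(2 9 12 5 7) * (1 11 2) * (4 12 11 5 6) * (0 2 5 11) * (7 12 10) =(0 2 9)(1 11 5 12 6 4 10 7) =[2, 11, 9, 3, 10, 12, 4, 1, 8, 0, 7, 5, 6]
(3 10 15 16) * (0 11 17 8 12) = (0 11 17 8 12)(3 10 15 16) = [11, 1, 2, 10, 4, 5, 6, 7, 12, 9, 15, 17, 0, 13, 14, 16, 3, 8]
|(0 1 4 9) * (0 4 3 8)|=|(0 1 3 8)(4 9)|=4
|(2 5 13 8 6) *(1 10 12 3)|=20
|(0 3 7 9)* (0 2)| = |(0 3 7 9 2)| = 5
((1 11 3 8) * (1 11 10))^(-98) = (3 8 11) = [0, 1, 2, 8, 4, 5, 6, 7, 11, 9, 10, 3]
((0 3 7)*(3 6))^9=(0 6 3 7)=[6, 1, 2, 7, 4, 5, 3, 0]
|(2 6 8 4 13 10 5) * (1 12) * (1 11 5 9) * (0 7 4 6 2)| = 10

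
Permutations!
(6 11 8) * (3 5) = [0, 1, 2, 5, 4, 3, 11, 7, 6, 9, 10, 8] = (3 5)(6 11 8)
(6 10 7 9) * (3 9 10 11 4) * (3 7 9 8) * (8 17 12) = (3 17 12 8)(4 7 10 9 6 11) = [0, 1, 2, 17, 7, 5, 11, 10, 3, 6, 9, 4, 8, 13, 14, 15, 16, 12]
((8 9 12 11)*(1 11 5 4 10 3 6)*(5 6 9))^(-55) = (1 10)(3 11)(4 6)(5 12)(8 9) = [0, 10, 2, 11, 6, 12, 4, 7, 9, 8, 1, 3, 5]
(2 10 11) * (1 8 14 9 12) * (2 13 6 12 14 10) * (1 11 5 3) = (1 8 10 5 3)(6 12 11 13)(9 14) = [0, 8, 2, 1, 4, 3, 12, 7, 10, 14, 5, 13, 11, 6, 9]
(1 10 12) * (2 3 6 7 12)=[0, 10, 3, 6, 4, 5, 7, 12, 8, 9, 2, 11, 1]=(1 10 2 3 6 7 12)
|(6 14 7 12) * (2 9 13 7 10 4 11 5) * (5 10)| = 24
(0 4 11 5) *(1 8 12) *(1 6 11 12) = (0 4 12 6 11 5)(1 8) = [4, 8, 2, 3, 12, 0, 11, 7, 1, 9, 10, 5, 6]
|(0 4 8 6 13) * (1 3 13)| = |(0 4 8 6 1 3 13)| = 7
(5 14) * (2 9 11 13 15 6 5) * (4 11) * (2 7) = (2 9 4 11 13 15 6 5 14 7) = [0, 1, 9, 3, 11, 14, 5, 2, 8, 4, 10, 13, 12, 15, 7, 6]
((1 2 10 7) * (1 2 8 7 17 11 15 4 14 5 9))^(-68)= (1 10 4)(2 15 9)(5 7 11)(8 17 14)= [0, 10, 15, 3, 1, 7, 6, 11, 17, 2, 4, 5, 12, 13, 8, 9, 16, 14]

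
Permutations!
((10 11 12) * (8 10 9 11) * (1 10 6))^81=(12)(1 10 8 6)=[0, 10, 2, 3, 4, 5, 1, 7, 6, 9, 8, 11, 12]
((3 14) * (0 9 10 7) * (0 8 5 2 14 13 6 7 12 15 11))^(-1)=[11, 1, 5, 14, 4, 8, 13, 6, 7, 0, 9, 15, 10, 3, 2, 12]=(0 11 15 12 10 9)(2 5 8 7 6 13 3 14)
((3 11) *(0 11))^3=(11)=[0, 1, 2, 3, 4, 5, 6, 7, 8, 9, 10, 11]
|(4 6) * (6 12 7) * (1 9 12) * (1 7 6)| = 6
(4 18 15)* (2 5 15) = [0, 1, 5, 3, 18, 15, 6, 7, 8, 9, 10, 11, 12, 13, 14, 4, 16, 17, 2] = (2 5 15 4 18)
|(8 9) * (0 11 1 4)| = 4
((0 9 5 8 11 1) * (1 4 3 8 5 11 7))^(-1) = (0 1 7 8 3 4 11 9) = [1, 7, 2, 4, 11, 5, 6, 8, 3, 0, 10, 9]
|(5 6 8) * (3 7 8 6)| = |(3 7 8 5)| = 4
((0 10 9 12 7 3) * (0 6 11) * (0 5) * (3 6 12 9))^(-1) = (0 5 11 6 7 12 3 10) = [5, 1, 2, 10, 4, 11, 7, 12, 8, 9, 0, 6, 3]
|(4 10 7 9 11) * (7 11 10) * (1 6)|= 10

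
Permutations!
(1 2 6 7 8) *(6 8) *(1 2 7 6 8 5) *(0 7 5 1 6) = (0 7 8 2 1 5 6) = [7, 5, 1, 3, 4, 6, 0, 8, 2]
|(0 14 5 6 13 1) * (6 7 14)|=|(0 6 13 1)(5 7 14)|=12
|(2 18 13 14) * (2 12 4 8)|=7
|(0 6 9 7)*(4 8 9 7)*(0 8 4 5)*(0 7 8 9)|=3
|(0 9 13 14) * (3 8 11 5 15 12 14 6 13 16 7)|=22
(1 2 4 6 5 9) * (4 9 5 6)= [0, 2, 9, 3, 4, 5, 6, 7, 8, 1]= (1 2 9)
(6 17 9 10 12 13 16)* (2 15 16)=(2 15 16 6 17 9 10 12 13)=[0, 1, 15, 3, 4, 5, 17, 7, 8, 10, 12, 11, 13, 2, 14, 16, 6, 9]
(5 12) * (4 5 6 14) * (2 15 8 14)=[0, 1, 15, 3, 5, 12, 2, 7, 14, 9, 10, 11, 6, 13, 4, 8]=(2 15 8 14 4 5 12 6)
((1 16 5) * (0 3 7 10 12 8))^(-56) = [12, 16, 2, 8, 4, 1, 6, 0, 10, 9, 3, 11, 7, 13, 14, 15, 5] = (0 12 7)(1 16 5)(3 8 10)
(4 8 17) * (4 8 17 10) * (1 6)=(1 6)(4 17 8 10)=[0, 6, 2, 3, 17, 5, 1, 7, 10, 9, 4, 11, 12, 13, 14, 15, 16, 8]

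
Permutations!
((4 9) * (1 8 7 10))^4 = (10) = [0, 1, 2, 3, 4, 5, 6, 7, 8, 9, 10]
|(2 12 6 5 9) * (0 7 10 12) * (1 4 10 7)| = |(0 1 4 10 12 6 5 9 2)| = 9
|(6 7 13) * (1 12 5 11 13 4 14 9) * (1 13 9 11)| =21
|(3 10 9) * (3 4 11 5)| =6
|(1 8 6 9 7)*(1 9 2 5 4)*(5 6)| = 4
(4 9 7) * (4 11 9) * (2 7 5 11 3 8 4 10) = (2 7 3 8 4 10)(5 11 9) = [0, 1, 7, 8, 10, 11, 6, 3, 4, 5, 2, 9]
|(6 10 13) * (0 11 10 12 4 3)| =|(0 11 10 13 6 12 4 3)| =8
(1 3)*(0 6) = (0 6)(1 3) = [6, 3, 2, 1, 4, 5, 0]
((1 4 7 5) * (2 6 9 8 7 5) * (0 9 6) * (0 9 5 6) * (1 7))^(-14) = [9, 5, 4, 3, 7, 8, 2, 1, 0, 6] = (0 9 6 2 4 7 1 5 8)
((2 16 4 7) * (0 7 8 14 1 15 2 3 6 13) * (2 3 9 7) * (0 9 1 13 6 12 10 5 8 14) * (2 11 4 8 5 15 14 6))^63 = [0, 9, 2, 15, 4, 5, 6, 13, 8, 14, 12, 11, 3, 1, 7, 10, 16] = (16)(1 9 14 7 13)(3 15 10 12)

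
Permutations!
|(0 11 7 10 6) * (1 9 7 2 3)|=9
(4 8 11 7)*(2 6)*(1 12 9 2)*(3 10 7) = (1 12 9 2 6)(3 10 7 4 8 11) = [0, 12, 6, 10, 8, 5, 1, 4, 11, 2, 7, 3, 9]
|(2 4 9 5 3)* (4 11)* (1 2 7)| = 8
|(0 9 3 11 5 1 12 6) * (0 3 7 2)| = 12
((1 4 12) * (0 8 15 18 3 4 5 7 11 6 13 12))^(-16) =(0 15 3)(1 13 11 5 12 6 7)(4 8 18) =[15, 13, 2, 0, 8, 12, 7, 1, 18, 9, 10, 5, 6, 11, 14, 3, 16, 17, 4]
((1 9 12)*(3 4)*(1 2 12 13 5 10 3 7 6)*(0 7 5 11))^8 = (0 7 6 1 9 13 11) = [7, 9, 2, 3, 4, 5, 1, 6, 8, 13, 10, 0, 12, 11]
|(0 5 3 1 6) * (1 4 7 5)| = 12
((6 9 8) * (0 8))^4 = [0, 1, 2, 3, 4, 5, 6, 7, 8, 9] = (9)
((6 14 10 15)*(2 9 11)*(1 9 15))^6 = (1 14 15 11)(2 9 10 6) = [0, 14, 9, 3, 4, 5, 2, 7, 8, 10, 6, 1, 12, 13, 15, 11]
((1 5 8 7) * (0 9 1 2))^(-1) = (0 2 7 8 5 1 9) = [2, 9, 7, 3, 4, 1, 6, 8, 5, 0]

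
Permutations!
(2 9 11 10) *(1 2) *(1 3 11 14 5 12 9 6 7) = (1 2 6 7)(3 11 10)(5 12 9 14) = [0, 2, 6, 11, 4, 12, 7, 1, 8, 14, 3, 10, 9, 13, 5]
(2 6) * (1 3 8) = (1 3 8)(2 6) = [0, 3, 6, 8, 4, 5, 2, 7, 1]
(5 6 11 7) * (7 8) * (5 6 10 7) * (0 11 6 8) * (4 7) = (0 11)(4 7 8 5 10) = [11, 1, 2, 3, 7, 10, 6, 8, 5, 9, 4, 0]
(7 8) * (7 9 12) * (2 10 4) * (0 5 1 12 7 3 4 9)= (0 5 1 12 3 4 2 10 9 7 8)= [5, 12, 10, 4, 2, 1, 6, 8, 0, 7, 9, 11, 3]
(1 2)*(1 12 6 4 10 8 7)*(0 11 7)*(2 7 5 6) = [11, 7, 12, 3, 10, 6, 4, 1, 0, 9, 8, 5, 2] = (0 11 5 6 4 10 8)(1 7)(2 12)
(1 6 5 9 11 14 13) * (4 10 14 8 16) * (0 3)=(0 3)(1 6 5 9 11 8 16 4 10 14 13)=[3, 6, 2, 0, 10, 9, 5, 7, 16, 11, 14, 8, 12, 1, 13, 15, 4]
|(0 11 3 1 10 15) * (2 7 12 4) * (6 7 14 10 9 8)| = 14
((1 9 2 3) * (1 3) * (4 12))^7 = (1 9 2)(4 12) = [0, 9, 1, 3, 12, 5, 6, 7, 8, 2, 10, 11, 4]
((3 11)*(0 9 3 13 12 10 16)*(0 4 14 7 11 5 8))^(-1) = [8, 1, 2, 9, 16, 3, 6, 14, 5, 0, 12, 7, 13, 11, 4, 15, 10] = (0 8 5 3 9)(4 16 10 12 13 11 7 14)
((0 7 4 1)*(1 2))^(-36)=(0 1 2 4 7)=[1, 2, 4, 3, 7, 5, 6, 0]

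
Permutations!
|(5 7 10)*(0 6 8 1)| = 12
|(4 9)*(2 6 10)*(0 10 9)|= 6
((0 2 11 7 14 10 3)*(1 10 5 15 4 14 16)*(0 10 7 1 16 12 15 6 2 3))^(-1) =(16)(0 10 3)(1 11 2 6 5 14 4 15 12 7) =[10, 11, 6, 0, 15, 14, 5, 1, 8, 9, 3, 2, 7, 13, 4, 12, 16]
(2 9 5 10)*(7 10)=(2 9 5 7 10)=[0, 1, 9, 3, 4, 7, 6, 10, 8, 5, 2]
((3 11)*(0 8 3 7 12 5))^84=(12)=[0, 1, 2, 3, 4, 5, 6, 7, 8, 9, 10, 11, 12]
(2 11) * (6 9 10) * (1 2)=(1 2 11)(6 9 10)=[0, 2, 11, 3, 4, 5, 9, 7, 8, 10, 6, 1]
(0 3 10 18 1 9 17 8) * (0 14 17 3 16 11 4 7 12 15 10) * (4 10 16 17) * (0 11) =(0 17 8 14 4 7 12 15 16)(1 9 3 11 10 18) =[17, 9, 2, 11, 7, 5, 6, 12, 14, 3, 18, 10, 15, 13, 4, 16, 0, 8, 1]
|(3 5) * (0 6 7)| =|(0 6 7)(3 5)| =6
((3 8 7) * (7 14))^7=(3 7 14 8)=[0, 1, 2, 7, 4, 5, 6, 14, 3, 9, 10, 11, 12, 13, 8]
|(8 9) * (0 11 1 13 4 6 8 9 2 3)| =9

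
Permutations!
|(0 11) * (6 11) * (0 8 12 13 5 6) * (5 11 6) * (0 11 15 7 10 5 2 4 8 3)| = 9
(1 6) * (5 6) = (1 5 6) = [0, 5, 2, 3, 4, 6, 1]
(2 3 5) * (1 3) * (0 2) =(0 2 1 3 5) =[2, 3, 1, 5, 4, 0]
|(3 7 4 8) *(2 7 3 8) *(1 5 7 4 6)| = |(8)(1 5 7 6)(2 4)| = 4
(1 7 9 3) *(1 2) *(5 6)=(1 7 9 3 2)(5 6)=[0, 7, 1, 2, 4, 6, 5, 9, 8, 3]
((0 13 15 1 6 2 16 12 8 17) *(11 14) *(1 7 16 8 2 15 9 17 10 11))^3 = (0 17 9 13)(1 7 2 11 6 16 8 14 15 12 10) = [17, 7, 11, 3, 4, 5, 16, 2, 14, 13, 1, 6, 10, 0, 15, 12, 8, 9]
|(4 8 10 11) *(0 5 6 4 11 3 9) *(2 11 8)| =10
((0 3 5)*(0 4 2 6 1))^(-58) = [6, 2, 5, 1, 3, 0, 4] = (0 6 4 3 1 2 5)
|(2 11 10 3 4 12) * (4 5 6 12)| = |(2 11 10 3 5 6 12)| = 7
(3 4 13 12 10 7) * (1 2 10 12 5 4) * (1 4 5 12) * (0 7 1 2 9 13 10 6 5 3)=(0 7)(1 9 13 12 2 6 5 3 4 10)=[7, 9, 6, 4, 10, 3, 5, 0, 8, 13, 1, 11, 2, 12]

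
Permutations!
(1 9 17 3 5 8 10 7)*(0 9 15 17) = (0 9)(1 15 17 3 5 8 10 7) = [9, 15, 2, 5, 4, 8, 6, 1, 10, 0, 7, 11, 12, 13, 14, 17, 16, 3]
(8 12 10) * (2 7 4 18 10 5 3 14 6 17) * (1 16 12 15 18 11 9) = (1 16 12 5 3 14 6 17 2 7 4 11 9)(8 15 18 10) = [0, 16, 7, 14, 11, 3, 17, 4, 15, 1, 8, 9, 5, 13, 6, 18, 12, 2, 10]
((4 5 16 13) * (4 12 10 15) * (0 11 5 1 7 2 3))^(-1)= (0 3 2 7 1 4 15 10 12 13 16 5 11)= [3, 4, 7, 2, 15, 11, 6, 1, 8, 9, 12, 0, 13, 16, 14, 10, 5]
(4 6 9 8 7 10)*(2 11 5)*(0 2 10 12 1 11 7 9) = (0 2 7 12 1 11 5 10 4 6)(8 9) = [2, 11, 7, 3, 6, 10, 0, 12, 9, 8, 4, 5, 1]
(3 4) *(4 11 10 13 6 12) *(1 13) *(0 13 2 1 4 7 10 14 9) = (0 13 6 12 7 10 4 3 11 14 9)(1 2) = [13, 2, 1, 11, 3, 5, 12, 10, 8, 0, 4, 14, 7, 6, 9]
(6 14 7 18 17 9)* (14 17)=[0, 1, 2, 3, 4, 5, 17, 18, 8, 6, 10, 11, 12, 13, 7, 15, 16, 9, 14]=(6 17 9)(7 18 14)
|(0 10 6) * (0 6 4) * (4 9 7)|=5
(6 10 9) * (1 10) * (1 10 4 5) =(1 4 5)(6 10 9) =[0, 4, 2, 3, 5, 1, 10, 7, 8, 6, 9]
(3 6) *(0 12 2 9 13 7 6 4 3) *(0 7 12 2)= (0 2 9 13 12)(3 4)(6 7)= [2, 1, 9, 4, 3, 5, 7, 6, 8, 13, 10, 11, 0, 12]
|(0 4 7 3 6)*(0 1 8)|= 7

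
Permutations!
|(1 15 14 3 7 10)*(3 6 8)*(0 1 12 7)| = |(0 1 15 14 6 8 3)(7 10 12)| = 21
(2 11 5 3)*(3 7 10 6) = (2 11 5 7 10 6 3) = [0, 1, 11, 2, 4, 7, 3, 10, 8, 9, 6, 5]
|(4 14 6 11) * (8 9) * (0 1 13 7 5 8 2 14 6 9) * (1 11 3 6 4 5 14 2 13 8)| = 20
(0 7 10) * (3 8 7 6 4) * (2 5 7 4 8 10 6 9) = (0 9 2 5 7 6 8 4 3 10) = [9, 1, 5, 10, 3, 7, 8, 6, 4, 2, 0]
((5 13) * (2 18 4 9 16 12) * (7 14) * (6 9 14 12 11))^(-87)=(2 14)(4 12)(5 13)(6 9 16 11)(7 18)=[0, 1, 14, 3, 12, 13, 9, 18, 8, 16, 10, 6, 4, 5, 2, 15, 11, 17, 7]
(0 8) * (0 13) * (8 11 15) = [11, 1, 2, 3, 4, 5, 6, 7, 13, 9, 10, 15, 12, 0, 14, 8] = (0 11 15 8 13)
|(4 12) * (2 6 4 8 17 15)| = |(2 6 4 12 8 17 15)| = 7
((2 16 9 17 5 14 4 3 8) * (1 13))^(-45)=(17)(1 13)=[0, 13, 2, 3, 4, 5, 6, 7, 8, 9, 10, 11, 12, 1, 14, 15, 16, 17]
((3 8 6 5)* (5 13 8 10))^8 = (3 5 10)(6 8 13) = [0, 1, 2, 5, 4, 10, 8, 7, 13, 9, 3, 11, 12, 6]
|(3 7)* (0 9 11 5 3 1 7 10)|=|(0 9 11 5 3 10)(1 7)|=6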